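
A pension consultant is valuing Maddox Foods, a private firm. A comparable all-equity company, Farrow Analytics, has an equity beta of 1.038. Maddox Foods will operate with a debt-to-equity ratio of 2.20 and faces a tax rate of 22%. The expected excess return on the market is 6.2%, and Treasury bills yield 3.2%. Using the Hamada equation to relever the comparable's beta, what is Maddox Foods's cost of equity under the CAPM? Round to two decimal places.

20.68%

β_L = β_U × [1 + (1 − t)(D/E)] = 1.038 × [1 + (1 − 0.22) × 2.20]
    = 1.038 × [1 + 0.78 × 2.20] = 1.038 × 2.7160 = 2.8192
E(R) = R_f + β_L × MRP = 3.2% + 2.8192 × 6.2% = 20.68%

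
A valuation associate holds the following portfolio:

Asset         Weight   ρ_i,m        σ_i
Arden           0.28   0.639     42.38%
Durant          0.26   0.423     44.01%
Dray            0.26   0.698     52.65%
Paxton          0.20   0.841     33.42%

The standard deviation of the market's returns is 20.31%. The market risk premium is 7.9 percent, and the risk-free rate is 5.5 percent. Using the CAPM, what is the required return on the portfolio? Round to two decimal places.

16.24%

β_Arden = 0.639 × 42.38% / 20.31% = 1.3334
β_Durant = 0.423 × 44.01% / 20.31% = 0.9166
β_Dray = 0.698 × 52.65% / 20.31% = 1.8094
β_Paxton = 0.841 × 33.42% / 20.31% = 1.3839
β_P = Σ w_i β_i = 0.28×1.3334 + 0.26×0.9166 + 0.26×1.8094 + 0.20×1.3839 = 1.3589
E(R_P) = R_f + β_P × MRP = 5.5% + 1.3589 × 7.9% = 16.24%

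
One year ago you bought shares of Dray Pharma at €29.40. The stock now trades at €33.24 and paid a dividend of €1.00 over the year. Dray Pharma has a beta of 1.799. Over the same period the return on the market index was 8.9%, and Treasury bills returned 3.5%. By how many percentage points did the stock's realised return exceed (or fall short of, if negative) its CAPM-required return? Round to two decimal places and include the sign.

Realised HPR = (P1 + D1 − P0) / P0 = (33.24 + 1.00 − 29.40) / 29.40 = 4.84 / 29.40 = 16.4626%
MRP = 8.9% − 3.5% = 5.40%
CAPM required = R_f + β·MRP = 3.5% + 1.799 × 5.4% = 13.2146%
α = realised − required = 16.4626% − 13.2146% = +3.25%

+3.25%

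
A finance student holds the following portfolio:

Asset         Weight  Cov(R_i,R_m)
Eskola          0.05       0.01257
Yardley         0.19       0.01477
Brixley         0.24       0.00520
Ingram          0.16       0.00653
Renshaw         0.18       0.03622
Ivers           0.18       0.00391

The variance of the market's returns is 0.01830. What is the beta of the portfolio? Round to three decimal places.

0.708

β_Eskola = 0.01257 / 0.01830 = 0.6869
β_Yardley = 0.01477 / 0.01830 = 0.8071
β_Brixley = 0.00520 / 0.01830 = 0.2842
β_Ingram = 0.00653 / 0.01830 = 0.3568
β_Renshaw = 0.03622 / 0.01830 = 1.9792
β_Ivers = 0.00391 / 0.01830 = 0.2137
β_P = Σ w_i β_i = 0.05×0.6869 + 0.19×0.8071 + 0.24×0.2842 + 0.16×0.3568 + 0.18×1.9792 + 0.18×0.2137 = 0.7077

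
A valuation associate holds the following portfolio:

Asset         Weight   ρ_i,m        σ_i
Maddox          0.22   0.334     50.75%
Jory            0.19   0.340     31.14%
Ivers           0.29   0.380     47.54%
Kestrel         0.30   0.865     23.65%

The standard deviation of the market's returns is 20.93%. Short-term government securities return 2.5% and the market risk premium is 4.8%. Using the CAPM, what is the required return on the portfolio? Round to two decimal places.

β_Maddox = 0.334 × 50.75% / 20.93% = 0.8099
β_Jory = 0.340 × 31.14% / 20.93% = 0.5059
β_Ivers = 0.380 × 47.54% / 20.93% = 0.8631
β_Kestrel = 0.865 × 23.65% / 20.93% = 0.9774
β_P = Σ w_i β_i = 0.22×0.8099 + 0.19×0.5059 + 0.29×0.8631 + 0.30×0.9774 = 0.8178
E(R_P) = R_f + β_P × MRP = 2.5% + 0.8178 × 4.8% = 6.43%

6.43%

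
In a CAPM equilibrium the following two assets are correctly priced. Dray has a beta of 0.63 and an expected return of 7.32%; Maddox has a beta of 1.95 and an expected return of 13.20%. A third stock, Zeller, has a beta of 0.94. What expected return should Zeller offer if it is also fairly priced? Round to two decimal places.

8.70%

MRP (SML slope) = (13.20% − 7.32%) / (1.95 − 0.63) = 5.88% / 1.32 = 4.4545%
R_f (intercept) = 7.32% − 0.63 × 4.4545% = 4.5137%
E(R_Zeller) = R_f + β × MRP = 4.5137% + 0.94 × 4.4545% = 8.70%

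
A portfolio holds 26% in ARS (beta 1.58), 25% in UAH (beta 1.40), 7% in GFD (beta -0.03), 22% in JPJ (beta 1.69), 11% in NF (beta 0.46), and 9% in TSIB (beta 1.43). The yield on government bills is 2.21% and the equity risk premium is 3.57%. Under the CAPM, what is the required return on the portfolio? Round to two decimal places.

β_P = Σ w_i β_i = 0.26×1.58 + 0.25×1.40 + 0.07×-0.03 + 0.22×1.69 + 0.11×0.46 + 0.09×1.43 = 1.3098
E(R_P) = R_f + β_P × MRP = 2.21% + 1.3098 × 3.57% = 6.89%

6.89%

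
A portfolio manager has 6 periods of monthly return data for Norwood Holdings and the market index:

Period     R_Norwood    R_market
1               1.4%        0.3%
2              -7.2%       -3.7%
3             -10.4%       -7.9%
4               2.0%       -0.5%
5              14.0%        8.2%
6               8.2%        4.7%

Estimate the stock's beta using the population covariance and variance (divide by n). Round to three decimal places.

Mean R_i = (1.4 − 7.2 − 10.4 + 2.0 + 14.0 + 8.2) / 6 = 1.3333%
Mean R_m = (0.3 − 3.7 − 7.9 − 0.5 + 8.2 + 4.7) / 6 = 0.1833%
Σ(R_i − R̄_i)(R_m − R̄_m) = 260.0933  ⇒  Cov = 260.0933 / 6 = 43.3489
Σ(R_m − R̄_m)² = 165.5683  ⇒  Var(R_m) = 165.5683 / 6 = 27.5947
β = Cov / Var(R_m) = 43.3489 / 27.5947 = 1.5709

1.571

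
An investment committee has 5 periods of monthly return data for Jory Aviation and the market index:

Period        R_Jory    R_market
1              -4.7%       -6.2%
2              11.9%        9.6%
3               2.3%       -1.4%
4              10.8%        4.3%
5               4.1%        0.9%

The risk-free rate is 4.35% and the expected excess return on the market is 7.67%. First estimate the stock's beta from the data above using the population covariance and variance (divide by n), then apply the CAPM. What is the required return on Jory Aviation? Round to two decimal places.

12.76%

Mean R_i = (-4.7 + 11.9 + 2.3 + 10.8 + 4.1) / 5 = 4.8800%
Mean R_m = (-6.2 + 9.6 − 1.4 + 4.3 + 0.9) / 5 = 1.4400%
Σ(R_i − R̄_i)(R_m − R̄_m) = 155.1540  ⇒  Cov = 155.1540 / 5 = 31.0308
Σ(R_m − R̄_m)² = 141.4920  ⇒  Var(R_m) = 141.4920 / 5 = 28.2984
β = Cov / Var(R_m) = 31.0308 / 28.2984 = 1.0966
E(R) = R_f + β × MRP = 4.35% + 1.0966 × 7.67% = 12.76%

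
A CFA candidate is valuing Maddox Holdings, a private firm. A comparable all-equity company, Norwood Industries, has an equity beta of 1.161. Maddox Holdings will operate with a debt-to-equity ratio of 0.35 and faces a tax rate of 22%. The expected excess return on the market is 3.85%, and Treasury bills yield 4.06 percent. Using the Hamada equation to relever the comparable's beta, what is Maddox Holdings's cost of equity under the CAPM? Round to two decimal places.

9.75%

β_L = β_U × [1 + (1 − t)(D/E)] = 1.161 × [1 + (1 − 0.22) × 0.35]
    = 1.161 × [1 + 0.78 × 0.35] = 1.161 × 1.2730 = 1.4780
E(R) = R_f + β_L × MRP = 4.06% + 1.4780 × 3.85% = 9.75%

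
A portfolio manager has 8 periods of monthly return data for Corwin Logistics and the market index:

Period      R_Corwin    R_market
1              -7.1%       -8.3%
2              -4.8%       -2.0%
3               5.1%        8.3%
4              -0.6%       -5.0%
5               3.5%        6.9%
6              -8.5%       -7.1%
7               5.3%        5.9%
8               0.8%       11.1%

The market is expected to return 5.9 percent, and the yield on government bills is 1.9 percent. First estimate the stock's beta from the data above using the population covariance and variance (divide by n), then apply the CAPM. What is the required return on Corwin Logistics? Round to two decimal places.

Mean R_i = (-7.1 − 4.8 + 5.1 − 0.6 + 3.5 − 8.5 + 5.3 + 0.8) / 8 = -0.7875%
Mean R_m = (-8.3 − 2.0 + 8.3 − 5.0 + 6.9 − 7.1 + 5.9 + 11.1) / 8 = 1.2250%
Σ(R_i − R̄_i)(R_m − R̄_m) = 246.2275  ⇒  Cov = 246.2275 / 8 = 30.7784
Σ(R_m − R̄_m)² = 410.8150  ⇒  Var(R_m) = 410.8150 / 8 = 51.3519
β = Cov / Var(R_m) = 30.7784 / 51.3519 = 0.5994
MRP = 5.9% − 1.9% = 4.00%
E(R) = R_f + β × MRP = 1.9% + 0.5994 × 4.0% = 4.30%

4.30%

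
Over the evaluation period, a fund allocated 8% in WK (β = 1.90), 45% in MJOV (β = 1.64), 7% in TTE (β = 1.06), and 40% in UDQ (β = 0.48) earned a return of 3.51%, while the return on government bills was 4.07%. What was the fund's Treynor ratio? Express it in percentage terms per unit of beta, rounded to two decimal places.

β_P = 0.08×1.90 + 0.45×1.64 + 0.07×1.06 + 0.40×0.48 = 1.1562
Treynor = (R_P − R_f) / β_P = (3.51% − 4.07%) / 1.1562 = -0.56% / 1.1562 = -0.48%

-0.48%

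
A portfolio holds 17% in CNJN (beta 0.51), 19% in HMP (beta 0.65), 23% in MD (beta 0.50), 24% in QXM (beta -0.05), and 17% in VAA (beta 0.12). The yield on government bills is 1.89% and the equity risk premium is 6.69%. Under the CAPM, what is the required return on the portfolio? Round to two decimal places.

4.12%

β_P = Σ w_i β_i = 0.17×0.51 + 0.19×0.65 + 0.23×0.50 + 0.24×-0.05 + 0.17×0.12 = 0.3336
E(R_P) = R_f + β_P × MRP = 1.89% + 0.3336 × 6.69% = 4.12%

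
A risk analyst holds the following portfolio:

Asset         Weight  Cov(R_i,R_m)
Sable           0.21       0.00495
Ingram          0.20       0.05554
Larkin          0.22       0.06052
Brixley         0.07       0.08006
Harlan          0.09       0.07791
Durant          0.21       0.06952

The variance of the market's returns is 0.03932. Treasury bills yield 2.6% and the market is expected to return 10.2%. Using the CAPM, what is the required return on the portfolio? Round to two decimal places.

β_Sable = 0.00495 / 0.03932 = 0.1259
β_Ingram = 0.05554 / 0.03932 = 1.4125
β_Larkin = 0.06052 / 0.03932 = 1.5392
β_Brixley = 0.08006 / 0.03932 = 2.0361
β_Harlan = 0.07791 / 0.03932 = 1.9814
β_Durant = 0.06952 / 0.03932 = 1.7681
β_P = Σ w_i β_i = 0.21×0.1259 + 0.20×1.4125 + 0.22×1.5392 + 0.07×2.0361 + 0.09×1.9814 + 0.21×1.7681 = 1.3397
MRP = 10.2% − 2.6% = 7.60%
E(R_P) = R_f + β_P × MRP = 2.6% + 1.3397 × 7.6% = 12.78%

12.78%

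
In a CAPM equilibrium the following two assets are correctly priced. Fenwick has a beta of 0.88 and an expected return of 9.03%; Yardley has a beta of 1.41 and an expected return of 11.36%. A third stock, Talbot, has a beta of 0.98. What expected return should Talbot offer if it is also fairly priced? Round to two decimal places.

MRP (SML slope) = (11.36% − 9.03%) / (1.41 − 0.88) = 2.33% / 0.53 = 4.3962%
R_f (intercept) = 9.03% − 0.88 × 4.3962% = 5.1613%
E(R_Talbot) = R_f + β × MRP = 5.1613% + 0.98 × 4.3962% = 9.47%

9.47%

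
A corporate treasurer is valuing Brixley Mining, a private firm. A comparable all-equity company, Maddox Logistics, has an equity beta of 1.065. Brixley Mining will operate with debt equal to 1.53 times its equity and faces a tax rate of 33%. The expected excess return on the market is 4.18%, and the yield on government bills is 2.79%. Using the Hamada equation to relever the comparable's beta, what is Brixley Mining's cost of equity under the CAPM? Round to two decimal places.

11.81%

β_L = β_U × [1 + (1 − t)(D/E)] = 1.065 × [1 + (1 − 0.33) × 1.53]
    = 1.065 × [1 + 0.67 × 1.53] = 1.065 × 2.0251 = 2.1567
E(R) = R_f + β_L × MRP = 2.79% + 2.1567 × 4.18% = 11.81%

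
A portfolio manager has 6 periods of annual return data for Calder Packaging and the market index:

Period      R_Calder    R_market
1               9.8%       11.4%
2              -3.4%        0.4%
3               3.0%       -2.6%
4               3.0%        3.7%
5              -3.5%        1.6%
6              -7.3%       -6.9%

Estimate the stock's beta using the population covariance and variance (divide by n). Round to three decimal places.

0.818

Mean R_i = (9.8 − 3.4 + 3.0 + 3.0 − 3.5 − 7.3) / 6 = 0.2667%
Mean R_m = (11.4 + 0.4 − 2.6 + 3.7 + 1.6 − 6.9) / 6 = 1.2667%
Σ(R_i − R̄_i)(R_m − R̄_m) = 156.4033  ⇒  Cov = 156.4033 / 6 = 26.0672
Σ(R_m − R̄_m)² = 191.1133  ⇒  Var(R_m) = 191.1133 / 6 = 31.8522
β = Cov / Var(R_m) = 26.0672 / 31.8522 = 0.8184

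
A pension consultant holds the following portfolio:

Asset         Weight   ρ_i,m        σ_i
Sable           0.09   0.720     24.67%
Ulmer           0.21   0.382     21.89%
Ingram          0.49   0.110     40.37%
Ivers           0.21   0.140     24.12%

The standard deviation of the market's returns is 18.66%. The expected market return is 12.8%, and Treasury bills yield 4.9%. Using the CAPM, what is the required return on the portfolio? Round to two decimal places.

β_Sable = 0.720 × 24.67% / 18.66% = 0.9519
β_Ulmer = 0.382 × 21.89% / 18.66% = 0.4481
β_Ingram = 0.110 × 40.37% / 18.66% = 0.2380
β_Ivers = 0.140 × 24.12% / 18.66% = 0.1810
β_P = Σ w_i β_i = 0.09×0.9519 + 0.21×0.4481 + 0.49×0.2380 + 0.21×0.1810 = 0.3344
MRP = 12.8% − 4.9% = 7.90%
E(R_P) = R_f + β_P × MRP = 4.9% + 0.3344 × 7.9% = 7.54%

7.54%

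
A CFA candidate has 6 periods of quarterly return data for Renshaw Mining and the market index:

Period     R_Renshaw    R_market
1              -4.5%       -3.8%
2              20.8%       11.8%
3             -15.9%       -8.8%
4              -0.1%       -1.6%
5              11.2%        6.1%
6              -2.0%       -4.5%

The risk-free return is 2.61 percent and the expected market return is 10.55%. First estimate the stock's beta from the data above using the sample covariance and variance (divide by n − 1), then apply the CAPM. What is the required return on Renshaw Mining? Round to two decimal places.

Mean R_i = (-4.5 + 20.8 − 15.9 − 0.1 + 11.2 − 2.0) / 6 = 1.5833%
Mean R_m = (-3.8 + 11.8 − 8.8 − 1.6 + 6.1 − 4.5) / 6 = -0.1333%
Σ(R_i − R̄_i)(R_m − R̄_m) = 481.2067  ⇒  Cov = 481.2067 / 5 = 96.2413
Σ(R_m − R̄_m)² = 291.0333  ⇒  Var(R_m) = 291.0333 / 5 = 58.2067
β = Cov / Var(R_m) = 96.2413 / 58.2067 = 1.6534
MRP = 10.55% − 2.61% = 7.94%
E(R) = R_f + β × MRP = 2.61% + 1.6534 × 7.94% = 15.74%

15.74%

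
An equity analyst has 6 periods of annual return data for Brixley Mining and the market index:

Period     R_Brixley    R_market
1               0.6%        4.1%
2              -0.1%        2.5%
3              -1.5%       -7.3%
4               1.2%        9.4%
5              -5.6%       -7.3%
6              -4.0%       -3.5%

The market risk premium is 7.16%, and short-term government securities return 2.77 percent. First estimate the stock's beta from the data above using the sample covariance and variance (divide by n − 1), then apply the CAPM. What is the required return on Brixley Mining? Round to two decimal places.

5.14%

Mean R_i = (0.6 − 0.1 − 1.5 + 1.2 − 5.6 − 4.0) / 6 = -1.5667%
Mean R_m = (4.1 + 2.5 − 7.3 + 9.4 − 7.3 − 3.5) / 6 = -0.3500%
Σ(R_i − R̄_i)(R_m − R̄_m) = 76.0300  ⇒  Cov = 76.0300 / 5 = 15.2060
Σ(R_m − R̄_m)² = 229.5150  ⇒  Var(R_m) = 229.5150 / 5 = 45.9030
β = Cov / Var(R_m) = 15.2060 / 45.9030 = 0.3313
E(R) = R_f + β × MRP = 2.77% + 0.3313 × 7.16% = 5.14%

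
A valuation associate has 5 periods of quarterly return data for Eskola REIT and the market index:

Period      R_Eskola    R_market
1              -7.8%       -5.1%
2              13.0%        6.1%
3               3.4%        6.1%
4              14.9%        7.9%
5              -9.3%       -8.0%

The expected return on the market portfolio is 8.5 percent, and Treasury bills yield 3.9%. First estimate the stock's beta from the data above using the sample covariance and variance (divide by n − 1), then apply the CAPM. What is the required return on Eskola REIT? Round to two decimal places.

Mean R_i = (-7.8 + 13.0 + 3.4 + 14.9 − 9.3) / 5 = 2.8400%
Mean R_m = (-5.1 + 6.1 + 6.1 + 7.9 − 8.0) / 5 = 1.4000%
Σ(R_i − R̄_i)(R_m − R̄_m) = 312.0500  ⇒  Cov = 312.0500 / 4 = 78.0125
Σ(R_m − R̄_m)² = 217.0400  ⇒  Var(R_m) = 217.0400 / 4 = 54.2600
β = Cov / Var(R_m) = 78.0125 / 54.2600 = 1.4378
MRP = 8.5% − 3.9% = 4.60%
E(R) = R_f + β × MRP = 3.9% + 1.4378 × 4.6% = 10.51%

10.51%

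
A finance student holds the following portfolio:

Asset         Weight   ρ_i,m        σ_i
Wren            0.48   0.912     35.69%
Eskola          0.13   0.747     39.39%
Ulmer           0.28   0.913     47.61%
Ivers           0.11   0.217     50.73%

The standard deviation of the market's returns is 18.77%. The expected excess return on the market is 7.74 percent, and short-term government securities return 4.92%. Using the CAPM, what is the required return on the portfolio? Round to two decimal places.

β_Wren = 0.912 × 35.69% / 18.77% = 1.7341
β_Eskola = 0.747 × 39.39% / 18.77% = 1.5676
β_Ulmer = 0.913 × 47.61% / 18.77% = 2.3158
β_Ivers = 0.217 × 50.73% / 18.77% = 0.5865
β_P = Σ w_i β_i = 0.48×1.7341 + 0.13×1.5676 + 0.28×2.3158 + 0.11×0.5865 = 1.7491
E(R_P) = R_f + β_P × MRP = 4.92% + 1.7491 × 7.74% = 18.46%

18.46%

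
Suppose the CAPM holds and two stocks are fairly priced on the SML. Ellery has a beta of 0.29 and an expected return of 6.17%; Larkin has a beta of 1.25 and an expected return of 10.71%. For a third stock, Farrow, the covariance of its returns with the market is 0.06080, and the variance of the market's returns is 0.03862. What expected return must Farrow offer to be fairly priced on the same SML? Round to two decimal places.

12.24%

MRP = (10.71% − 6.17%) / (1.25 − 0.29) = 4.7292%
R_f = 6.17% − 0.29 × 4.7292% = 4.7985%
β_Farrow = Cov / Var(R_m) = 0.06080 / 0.03862 = 1.5743
E(R_Farrow) = R_f + β × MRP = 4.7985% + 1.5743 × 4.7292% = 12.24%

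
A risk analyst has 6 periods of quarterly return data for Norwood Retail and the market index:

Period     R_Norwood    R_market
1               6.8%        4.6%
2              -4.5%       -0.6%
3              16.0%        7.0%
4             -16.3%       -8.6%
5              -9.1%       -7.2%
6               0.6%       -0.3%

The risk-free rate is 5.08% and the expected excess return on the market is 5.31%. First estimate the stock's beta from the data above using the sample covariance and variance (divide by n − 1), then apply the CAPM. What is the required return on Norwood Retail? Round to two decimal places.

14.64%

Mean R_i = (6.8 − 4.5 + 16.0 − 16.3 − 9.1 + 0.6) / 6 = -1.0833%
Mean R_m = (4.6 − 0.6 + 7.0 − 8.6 − 7.2 − 0.3) / 6 = -0.8500%
Σ(R_i − R̄_i)(R_m − R̄_m) = 345.9750  ⇒  Cov = 345.9750 / 5 = 69.1950
Σ(R_m − R̄_m)² = 192.0750  ⇒  Var(R_m) = 192.0750 / 5 = 38.4150
β = Cov / Var(R_m) = 69.1950 / 38.4150 = 1.8012
E(R) = R_f + β × MRP = 5.08% + 1.8012 × 5.31% = 14.64%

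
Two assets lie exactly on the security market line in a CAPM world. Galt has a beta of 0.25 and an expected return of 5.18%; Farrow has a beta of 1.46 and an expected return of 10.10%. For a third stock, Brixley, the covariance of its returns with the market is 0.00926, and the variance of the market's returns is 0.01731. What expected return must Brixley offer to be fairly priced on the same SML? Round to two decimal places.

6.34%

MRP = (10.10% − 5.18%) / (1.46 − 0.25) = 4.0661%
R_f = 5.18% − 0.25 × 4.0661% = 4.1635%
β_Brixley = Cov / Var(R_m) = 0.00926 / 0.01731 = 0.5350
E(R_Brixley) = R_f + β × MRP = 4.1635% + 0.5350 × 4.0661% = 6.34%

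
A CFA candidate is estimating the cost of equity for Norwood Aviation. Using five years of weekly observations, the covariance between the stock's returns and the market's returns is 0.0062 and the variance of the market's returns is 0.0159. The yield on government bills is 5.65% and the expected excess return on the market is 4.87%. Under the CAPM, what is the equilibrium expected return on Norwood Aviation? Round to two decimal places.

β = Cov(R_i, R_m) / Var(R_m) = 0.0062 / 0.0159 = 0.3899
E(R) = R_f + β × MRP = 5.65% + 0.3899 × 4.87% = 7.55%

7.55%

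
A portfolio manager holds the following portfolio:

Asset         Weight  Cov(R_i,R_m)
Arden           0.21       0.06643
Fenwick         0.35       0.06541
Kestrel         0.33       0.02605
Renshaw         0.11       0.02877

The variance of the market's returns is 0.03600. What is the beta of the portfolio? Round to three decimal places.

1.350

β_Arden = 0.06643 / 0.03600 = 1.8453
β_Fenwick = 0.06541 / 0.03600 = 1.8169
β_Kestrel = 0.02605 / 0.03600 = 0.7236
β_Renshaw = 0.02877 / 0.03600 = 0.7992
β_P = Σ w_i β_i = 0.21×1.8453 + 0.35×1.8169 + 0.33×0.7236 + 0.11×0.7992 = 1.3501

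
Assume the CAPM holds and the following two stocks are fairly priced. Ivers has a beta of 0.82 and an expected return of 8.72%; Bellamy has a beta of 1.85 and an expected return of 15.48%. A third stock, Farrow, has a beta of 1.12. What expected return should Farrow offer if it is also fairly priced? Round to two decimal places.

MRP (SML slope) = (15.48% − 8.72%) / (1.85 − 0.82) = 6.76% / 1.03 = 6.5631%
R_f (intercept) = 8.72% − 0.82 × 6.5631% = 3.3383%
E(R_Farrow) = R_f + β × MRP = 3.3383% + 1.12 × 6.5631% = 10.69%

10.69%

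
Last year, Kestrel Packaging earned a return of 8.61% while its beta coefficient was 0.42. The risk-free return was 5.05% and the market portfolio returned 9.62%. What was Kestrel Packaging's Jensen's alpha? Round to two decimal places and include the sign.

+1.64%

Market excess return = 9.62% − 5.05% = 4.57%
CAPM benchmark = R_f + β(R_m − R_f) = 5.05% + 0.42 × 4.57% = 6.9694%
α = actual − benchmark = 8.61% − 6.9694% = +1.64%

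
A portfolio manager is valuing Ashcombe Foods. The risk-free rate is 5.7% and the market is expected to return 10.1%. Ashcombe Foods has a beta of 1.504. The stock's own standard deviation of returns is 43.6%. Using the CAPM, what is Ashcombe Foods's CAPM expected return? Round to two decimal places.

Market risk premium = E(R_m) − R_f = 10.1% − 5.7% = 4.40%
E(R) = R_f + β × MRP = 5.7% + 1.504 × 4.4% = 12.32%

12.32%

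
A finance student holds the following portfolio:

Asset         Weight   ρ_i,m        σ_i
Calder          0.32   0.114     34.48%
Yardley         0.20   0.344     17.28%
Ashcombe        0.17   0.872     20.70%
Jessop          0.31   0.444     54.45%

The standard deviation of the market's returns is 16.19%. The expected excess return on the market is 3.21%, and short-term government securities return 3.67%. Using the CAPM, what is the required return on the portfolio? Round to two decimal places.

β_Calder = 0.114 × 34.48% / 16.19% = 0.2428
β_Yardley = 0.344 × 17.28% / 16.19% = 0.3672
β_Ashcombe = 0.872 × 20.70% / 16.19% = 1.1149
β_Jessop = 0.444 × 54.45% / 16.19% = 1.4933
β_P = Σ w_i β_i = 0.32×0.2428 + 0.20×0.3672 + 0.17×1.1149 + 0.31×1.4933 = 0.8036
E(R_P) = R_f + β_P × MRP = 3.67% + 0.8036 × 3.21% = 6.25%

6.25%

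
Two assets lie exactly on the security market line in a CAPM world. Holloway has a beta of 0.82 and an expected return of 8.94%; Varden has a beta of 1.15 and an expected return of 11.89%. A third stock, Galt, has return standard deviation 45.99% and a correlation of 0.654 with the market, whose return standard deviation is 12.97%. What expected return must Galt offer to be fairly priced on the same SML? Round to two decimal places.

22.34%

MRP = (11.89% − 8.94%) / (1.15 − 0.82) = 8.9394%
R_f = 8.94% − 0.82 × 8.9394% = 1.6097%
β_Galt = ρ·σ_i/σ_m = 0.654 × 45.99 / 12.97 = 2.3190
E(R_Galt) = R_f + β × MRP = 1.6097% + 2.3190 × 8.9394% = 22.34%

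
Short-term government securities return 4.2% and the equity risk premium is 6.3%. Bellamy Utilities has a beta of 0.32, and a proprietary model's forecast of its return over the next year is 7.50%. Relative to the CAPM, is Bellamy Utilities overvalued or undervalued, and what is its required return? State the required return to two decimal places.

Undervalued; required return 6.22%

Required return = R_f + β·MRP = 4.2% + 0.32 × 6.3% = 6.22%
Forecast 7.50% > required 6.22% → the stock plots above the SML → undervalued.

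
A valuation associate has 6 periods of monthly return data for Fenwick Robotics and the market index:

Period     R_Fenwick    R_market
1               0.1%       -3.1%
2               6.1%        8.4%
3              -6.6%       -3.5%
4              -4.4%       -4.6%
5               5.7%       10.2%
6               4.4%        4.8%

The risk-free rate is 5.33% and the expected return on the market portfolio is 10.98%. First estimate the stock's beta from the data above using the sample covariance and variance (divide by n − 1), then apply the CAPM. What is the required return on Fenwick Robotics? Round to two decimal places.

9.59%

Mean R_i = (0.1 + 6.1 − 6.6 − 4.4 + 5.7 + 4.4) / 6 = 0.8833%
Mean R_m = (-3.1 + 8.4 − 3.5 − 4.6 + 10.2 + 4.8) / 6 = 2.0333%
Σ(R_i − R̄_i)(R_m − R̄_m) = 162.7533  ⇒  Cov = 162.7533 / 5 = 32.5507
Σ(R_m − R̄_m)² = 215.8533  ⇒  Var(R_m) = 215.8533 / 5 = 43.1707
β = Cov / Var(R_m) = 32.5507 / 43.1707 = 0.7540
MRP = 10.98% − 5.33% = 5.65%
E(R) = R_f + β × MRP = 5.33% + 0.7540 × 5.65% = 9.59%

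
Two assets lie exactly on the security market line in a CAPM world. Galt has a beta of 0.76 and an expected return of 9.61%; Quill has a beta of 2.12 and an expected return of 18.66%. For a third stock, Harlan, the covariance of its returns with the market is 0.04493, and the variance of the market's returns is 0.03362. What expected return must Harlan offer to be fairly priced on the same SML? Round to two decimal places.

MRP = (18.66% − 9.61%) / (2.12 − 0.76) = 6.6544%
R_f = 9.61% − 0.76 × 6.6544% = 4.5527%
β_Harlan = Cov / Var(R_m) = 0.04493 / 0.03362 = 1.3364
E(R_Harlan) = R_f + β × MRP = 4.5527% + 1.3364 × 6.6544% = 13.45%

13.45%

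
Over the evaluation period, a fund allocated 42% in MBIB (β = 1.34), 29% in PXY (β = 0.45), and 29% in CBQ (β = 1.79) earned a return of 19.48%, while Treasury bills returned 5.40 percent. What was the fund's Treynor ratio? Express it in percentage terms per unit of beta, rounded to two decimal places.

11.61%

β_P = 0.42×1.34 + 0.29×0.45 + 0.29×1.79 = 1.2124
Treynor = (R_P − R_f) / β_P = (19.48% − 5.40%) / 1.2124 = 14.08% / 1.2124 = 11.61%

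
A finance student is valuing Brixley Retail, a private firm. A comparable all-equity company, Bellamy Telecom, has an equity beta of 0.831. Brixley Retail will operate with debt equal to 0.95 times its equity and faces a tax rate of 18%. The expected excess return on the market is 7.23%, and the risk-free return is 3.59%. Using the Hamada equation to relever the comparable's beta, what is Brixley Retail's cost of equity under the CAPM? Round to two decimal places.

14.28%

β_L = β_U × [1 + (1 − t)(D/E)] = 0.831 × [1 + (1 − 0.18) × 0.95]
    = 0.831 × [1 + 0.82 × 0.95] = 0.831 × 1.7790 = 1.4783
E(R) = R_f + β_L × MRP = 3.59% + 1.4783 × 7.23% = 14.28%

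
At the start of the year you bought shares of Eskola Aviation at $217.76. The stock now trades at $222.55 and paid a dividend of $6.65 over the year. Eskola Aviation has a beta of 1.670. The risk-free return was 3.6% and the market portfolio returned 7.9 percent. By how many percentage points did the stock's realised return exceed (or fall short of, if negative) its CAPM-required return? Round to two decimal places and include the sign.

-5.53%

Realised HPR = (P1 + D1 − P0) / P0 = (222.55 + 6.65 − 217.76) / 217.76 = 11.44 / 217.76 = 5.2535%
MRP = 7.9% − 3.6% = 4.30%
CAPM required = R_f + β·MRP = 3.6% + 1.670 × 4.3% = 10.7810%
α = realised − required = 5.2535% − 10.7810% = -5.53%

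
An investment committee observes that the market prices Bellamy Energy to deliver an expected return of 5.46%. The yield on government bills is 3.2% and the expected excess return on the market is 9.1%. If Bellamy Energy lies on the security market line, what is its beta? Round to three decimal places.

β = (E(R) − R_f) / MRP = (5.46% − 3.2%) / 9.1% = 2.26% / 9.1% = 0.248

0.248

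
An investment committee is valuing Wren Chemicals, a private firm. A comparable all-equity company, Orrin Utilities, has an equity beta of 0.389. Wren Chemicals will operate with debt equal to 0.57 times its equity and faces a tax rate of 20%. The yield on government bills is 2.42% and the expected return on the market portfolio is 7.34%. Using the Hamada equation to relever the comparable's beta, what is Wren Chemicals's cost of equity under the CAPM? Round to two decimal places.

β_L = β_U × [1 + (1 − t)(D/E)] = 0.389 × [1 + (1 − 0.20) × 0.57]
    = 0.389 × [1 + 0.80 × 0.57] = 0.389 × 1.4560 = 0.5664
MRP = 7.34% − 2.42% = 4.92%
E(R) = R_f + β_L × MRP = 2.42% + 0.5664 × 4.92% = 5.21%

5.21%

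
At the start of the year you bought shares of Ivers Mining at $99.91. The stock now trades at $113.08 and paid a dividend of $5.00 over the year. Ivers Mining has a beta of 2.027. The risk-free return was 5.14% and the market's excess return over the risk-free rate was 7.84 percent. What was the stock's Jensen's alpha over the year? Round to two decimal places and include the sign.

-2.85%

Realised HPR = (P1 + D1 − P0) / P0 = (113.08 + 5.00 − 99.91) / 99.91 = 18.17 / 99.91 = 18.1864%
CAPM required = R_f + β·MRP = 5.14% + 2.027 × 7.84% = 21.03168%
α = realised − required = 18.1864% − 21.03168% = -2.85%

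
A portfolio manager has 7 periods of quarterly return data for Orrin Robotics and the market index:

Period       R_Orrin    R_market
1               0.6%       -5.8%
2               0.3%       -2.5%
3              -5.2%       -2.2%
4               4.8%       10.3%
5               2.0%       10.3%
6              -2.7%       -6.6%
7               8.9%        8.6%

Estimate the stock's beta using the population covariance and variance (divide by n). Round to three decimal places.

Mean R_i = (0.6 + 0.3 − 5.2 + 4.8 + 2.0 − 2.7 + 8.9) / 7 = 1.2429%
Mean R_m = (-5.8 − 2.5 − 2.2 + 10.3 + 10.3 − 6.6 + 8.6) / 7 = 1.7286%
Σ(R_i − R̄_i)(R_m − R̄_m) = 156.5714  ⇒  Cov = 156.5714 / 7 = 22.3673
Σ(R_m − R̄_m)² = 353.5143  ⇒  Var(R_m) = 353.5143 / 7 = 50.5020
β = Cov / Var(R_m) = 22.3673 / 50.5020 = 0.4429

0.443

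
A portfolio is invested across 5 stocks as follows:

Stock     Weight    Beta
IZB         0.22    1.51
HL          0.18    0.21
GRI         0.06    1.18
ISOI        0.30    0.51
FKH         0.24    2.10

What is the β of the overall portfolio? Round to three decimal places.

1.098

β_P = Σ w_i β_i = 0.22×1.51 + 0.18×0.21 + 0.06×1.18 + 0.30×0.51 + 0.24×2.10 = 1.0978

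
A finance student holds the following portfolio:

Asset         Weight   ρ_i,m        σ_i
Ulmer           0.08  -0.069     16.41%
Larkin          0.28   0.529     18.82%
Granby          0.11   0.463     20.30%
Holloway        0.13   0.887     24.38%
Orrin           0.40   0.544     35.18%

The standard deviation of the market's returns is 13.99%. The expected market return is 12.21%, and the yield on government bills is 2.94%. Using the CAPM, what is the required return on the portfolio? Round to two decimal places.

12.35%

β_Ulmer = -0.069 × 16.41% / 13.99% = -0.0809
β_Larkin = 0.529 × 18.82% / 13.99% = 0.7116
β_Granby = 0.463 × 20.30% / 13.99% = 0.6718
β_Holloway = 0.887 × 24.38% / 13.99% = 1.5458
β_Orrin = 0.544 × 35.18% / 13.99% = 1.3680
β_P = Σ w_i β_i = 0.08×-0.0809 + 0.28×0.7116 + 0.11×0.6718 + 0.13×1.5458 + 0.40×1.3680 = 1.0148
MRP = 12.21% − 2.94% = 9.27%
E(R_P) = R_f + β_P × MRP = 2.94% + 1.0148 × 9.27% = 12.35%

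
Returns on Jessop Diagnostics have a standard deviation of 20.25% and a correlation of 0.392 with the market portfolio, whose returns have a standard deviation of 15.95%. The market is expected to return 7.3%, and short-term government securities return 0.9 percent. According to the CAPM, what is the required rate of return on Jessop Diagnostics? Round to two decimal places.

4.09%

β = ρ × σ_i / σ_m = 0.392 × 20.25% / 15.95% = 0.4977
MRP = 7.3% − 0.9% = 6.40%
E(R) = 0.9% + 0.4977 × 6.4% = 4.09%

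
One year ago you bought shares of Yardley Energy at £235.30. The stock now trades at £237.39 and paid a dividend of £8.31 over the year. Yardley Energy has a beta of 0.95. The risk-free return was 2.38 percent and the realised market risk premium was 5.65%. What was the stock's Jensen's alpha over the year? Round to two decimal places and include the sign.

-3.33%

Realised HPR = (P1 + D1 − P0) / P0 = (237.39 + 8.31 − 235.30) / 235.30 = 10.40 / 235.30 = 4.4199%
CAPM required = R_f + β·MRP = 2.38% + 0.95 × 5.65% = 7.7475%
α = realised − required = 4.4199% − 7.7475% = -3.33%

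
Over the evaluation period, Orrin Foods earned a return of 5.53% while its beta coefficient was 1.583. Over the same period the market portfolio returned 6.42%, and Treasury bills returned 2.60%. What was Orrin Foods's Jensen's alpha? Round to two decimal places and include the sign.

-3.12%

Market excess return = 6.42% − 2.60% = 3.82%
CAPM benchmark = R_f + β(R_m − R_f) = 2.60% + 1.583 × 3.82% = 8.64706%
α = actual − benchmark = 5.53% − 8.64706% = -3.12%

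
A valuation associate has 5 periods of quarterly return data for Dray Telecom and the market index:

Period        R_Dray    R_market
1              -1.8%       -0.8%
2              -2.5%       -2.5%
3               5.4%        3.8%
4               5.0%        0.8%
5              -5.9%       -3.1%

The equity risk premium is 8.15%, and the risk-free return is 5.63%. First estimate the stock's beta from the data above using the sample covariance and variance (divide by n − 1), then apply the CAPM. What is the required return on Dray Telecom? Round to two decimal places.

Mean R_i = (-1.8 − 2.5 + 5.4 + 5.0 − 5.9) / 5 = 0.0400%
Mean R_m = (-0.8 − 2.5 + 3.8 + 0.8 − 3.1) / 5 = -0.3600%
Σ(R_i − R̄_i)(R_m − R̄_m) = 50.5720  ⇒  Cov = 50.5720 / 4 = 12.6430
Σ(R_m − R̄_m)² = 30.9320  ⇒  Var(R_m) = 30.9320 / 4 = 7.7330
β = Cov / Var(R_m) = 12.6430 / 7.7330 = 1.6349
E(R) = R_f + β × MRP = 5.63% + 1.6349 × 8.15% = 18.95%

18.95%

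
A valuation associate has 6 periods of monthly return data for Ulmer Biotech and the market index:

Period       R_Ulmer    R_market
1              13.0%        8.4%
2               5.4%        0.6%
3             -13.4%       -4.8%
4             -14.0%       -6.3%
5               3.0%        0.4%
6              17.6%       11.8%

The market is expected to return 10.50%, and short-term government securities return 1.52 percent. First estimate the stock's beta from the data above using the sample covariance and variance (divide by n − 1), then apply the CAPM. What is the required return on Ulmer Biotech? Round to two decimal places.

17.45%

Mean R_i = (13.0 + 5.4 − 13.4 − 14.0 + 3.0 + 17.6) / 6 = 1.9333%
Mean R_m = (8.4 + 0.6 − 4.8 − 6.3 + 0.4 + 11.8) / 6 = 1.6833%
Σ(R_i − R̄_i)(R_m − R̄_m) = 454.3133  ⇒  Cov = 454.3133 / 5 = 90.8627
Σ(R_m − R̄_m)² = 256.0483  ⇒  Var(R_m) = 256.0483 / 5 = 51.2097
β = Cov / Var(R_m) = 90.8627 / 51.2097 = 1.7743
MRP = 10.50% − 1.52% = 8.98%
E(R) = R_f + β × MRP = 1.52% + 1.7743 × 8.98% = 17.45%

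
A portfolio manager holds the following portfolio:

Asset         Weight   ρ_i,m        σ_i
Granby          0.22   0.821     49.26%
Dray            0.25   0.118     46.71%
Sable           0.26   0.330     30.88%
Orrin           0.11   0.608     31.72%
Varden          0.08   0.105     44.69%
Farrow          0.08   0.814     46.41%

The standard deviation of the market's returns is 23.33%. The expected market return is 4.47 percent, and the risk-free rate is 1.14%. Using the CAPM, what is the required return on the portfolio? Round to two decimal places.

β_Granby = 0.821 × 49.26% / 23.33% = 1.7335
β_Dray = 0.118 × 46.71% / 23.33% = 0.2363
β_Sable = 0.330 × 30.88% / 23.33% = 0.4368
β_Orrin = 0.608 × 31.72% / 23.33% = 0.8267
β_Varden = 0.105 × 44.69% / 23.33% = 0.2011
β_Farrow = 0.814 × 46.41% / 23.33% = 1.6193
β_P = Σ w_i β_i = 0.22×1.7335 + 0.25×0.2363 + 0.26×0.4368 + 0.11×0.8267 + 0.08×0.2011 + 0.08×1.6193 = 0.7906
MRP = 4.47% − 1.14% = 3.33%
E(R_P) = R_f + β_P × MRP = 1.14% + 0.7906 × 3.33% = 3.77%

3.77%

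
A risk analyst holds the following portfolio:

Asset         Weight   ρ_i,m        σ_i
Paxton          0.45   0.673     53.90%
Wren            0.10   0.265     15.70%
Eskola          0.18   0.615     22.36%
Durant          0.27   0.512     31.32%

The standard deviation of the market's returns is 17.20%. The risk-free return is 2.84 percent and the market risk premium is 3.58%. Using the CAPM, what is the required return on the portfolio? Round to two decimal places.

7.74%

β_Paxton = 0.673 × 53.90% / 17.20% = 2.1090
β_Wren = 0.265 × 15.70% / 17.20% = 0.2419
β_Eskola = 0.615 × 22.36% / 17.20% = 0.7995
β_Durant = 0.512 × 31.32% / 17.20% = 0.9323
β_P = Σ w_i β_i = 0.45×2.1090 + 0.10×0.2419 + 0.18×0.7995 + 0.27×0.9323 = 1.3689
E(R_P) = R_f + β_P × MRP = 2.84% + 1.3689 × 3.58% = 7.74%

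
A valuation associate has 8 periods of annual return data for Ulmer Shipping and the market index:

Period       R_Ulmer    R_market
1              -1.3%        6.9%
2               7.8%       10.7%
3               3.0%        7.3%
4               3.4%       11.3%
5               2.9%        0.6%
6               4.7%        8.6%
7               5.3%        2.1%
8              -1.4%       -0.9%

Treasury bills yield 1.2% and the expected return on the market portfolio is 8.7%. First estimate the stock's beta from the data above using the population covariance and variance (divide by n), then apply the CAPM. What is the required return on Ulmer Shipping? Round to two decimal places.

3.54%

Mean R_i = (-1.3 + 7.8 + 3.0 + 3.4 + 2.9 + 4.7 + 5.3 − 1.4) / 8 = 3.0500%
Mean R_m = (6.9 + 10.7 + 7.3 + 11.3 + 0.6 + 8.6 + 2.1 − 0.9) / 8 = 5.8250%
Σ(R_i − R̄_i)(R_m − R̄_m) = 47.2300  ⇒  Cov = 47.2300 / 8 = 5.9038
Σ(R_m − R̄_m)² = 151.1750  ⇒  Var(R_m) = 151.1750 / 8 = 18.8969
β = Cov / Var(R_m) = 5.9038 / 18.8969 = 0.3124
MRP = 8.7% − 1.2% = 7.50%
E(R) = R_f + β × MRP = 1.2% + 0.3124 × 7.5% = 3.54%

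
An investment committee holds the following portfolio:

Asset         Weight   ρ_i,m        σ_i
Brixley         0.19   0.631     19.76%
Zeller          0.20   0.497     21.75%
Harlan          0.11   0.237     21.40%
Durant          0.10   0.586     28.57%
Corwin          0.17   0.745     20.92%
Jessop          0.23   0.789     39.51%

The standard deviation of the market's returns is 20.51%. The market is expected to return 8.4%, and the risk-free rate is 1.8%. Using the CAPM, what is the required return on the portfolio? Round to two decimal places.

7.14%

β_Brixley = 0.631 × 19.76% / 20.51% = 0.6079
β_Zeller = 0.497 × 21.75% / 20.51% = 0.5270
β_Harlan = 0.237 × 21.40% / 20.51% = 0.2473
β_Durant = 0.586 × 28.57% / 20.51% = 0.8163
β_Corwin = 0.745 × 20.92% / 20.51% = 0.7599
β_Jessop = 0.789 × 39.51% / 20.51% = 1.5199
β_P = Σ w_i β_i = 0.19×0.6079 + 0.20×0.5270 + 0.11×0.2473 + 0.10×0.8163 + 0.17×0.7599 + 0.23×1.5199 = 0.8085
MRP = 8.4% − 1.8% = 6.60%
E(R_P) = R_f + β_P × MRP = 1.8% + 0.8085 × 6.6% = 7.14%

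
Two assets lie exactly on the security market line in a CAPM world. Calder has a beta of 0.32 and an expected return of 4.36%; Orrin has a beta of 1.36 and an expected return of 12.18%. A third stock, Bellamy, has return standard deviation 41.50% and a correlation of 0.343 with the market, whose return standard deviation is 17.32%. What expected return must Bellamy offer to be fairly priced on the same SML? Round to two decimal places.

8.13%

MRP = (12.18% − 4.36%) / (1.36 − 0.32) = 7.5192%
R_f = 4.36% − 0.32 × 7.5192% = 1.9539%
β_Bellamy = ρ·σ_i/σ_m = 0.343 × 41.50 / 17.32 = 0.8219
E(R_Bellamy) = R_f + β × MRP = 1.9539% + 0.8219 × 7.5192% = 8.13%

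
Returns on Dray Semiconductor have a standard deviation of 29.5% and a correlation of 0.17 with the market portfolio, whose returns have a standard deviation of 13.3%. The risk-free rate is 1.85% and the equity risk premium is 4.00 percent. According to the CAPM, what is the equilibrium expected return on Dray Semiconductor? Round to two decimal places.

3.36%

β = ρ × σ_i / σ_m = 0.17 × 29.5% / 13.3% = 0.3771
E(R) = 1.85% + 0.3771 × 4.00% = 3.36%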